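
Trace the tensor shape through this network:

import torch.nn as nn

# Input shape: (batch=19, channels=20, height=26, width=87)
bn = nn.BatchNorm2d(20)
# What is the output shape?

Input shape: (19, 20, 26, 87)
Output shape: (19, 20, 26, 87)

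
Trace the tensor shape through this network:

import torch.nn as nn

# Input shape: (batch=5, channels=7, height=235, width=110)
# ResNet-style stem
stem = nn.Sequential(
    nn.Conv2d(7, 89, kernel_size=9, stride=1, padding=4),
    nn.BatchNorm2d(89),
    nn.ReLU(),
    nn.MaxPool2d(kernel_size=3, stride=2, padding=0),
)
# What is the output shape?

Input shape: (5, 7, 235, 110)
  -> after Conv2d 9x9 stride=1: (5, 89, 235, 110)
Output shape: (5, 89, 117, 54)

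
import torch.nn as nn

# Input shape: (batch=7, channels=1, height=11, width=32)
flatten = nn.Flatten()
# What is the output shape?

Input shape: (7, 1, 11, 32)
Output shape: (7, 352)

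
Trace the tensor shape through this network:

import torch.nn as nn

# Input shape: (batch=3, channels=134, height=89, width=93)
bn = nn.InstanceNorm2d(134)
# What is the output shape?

Input shape: (3, 134, 89, 93)
Output shape: (3, 134, 89, 93)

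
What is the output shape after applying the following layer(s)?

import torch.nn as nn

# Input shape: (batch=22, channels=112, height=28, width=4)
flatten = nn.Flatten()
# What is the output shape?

Input shape: (22, 112, 28, 4)
Output shape: (22, 12544)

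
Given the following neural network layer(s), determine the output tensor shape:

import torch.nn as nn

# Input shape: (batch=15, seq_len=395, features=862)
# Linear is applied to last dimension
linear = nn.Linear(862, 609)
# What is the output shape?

Input shape: (15, 395, 862)
Output shape: (15, 395, 609)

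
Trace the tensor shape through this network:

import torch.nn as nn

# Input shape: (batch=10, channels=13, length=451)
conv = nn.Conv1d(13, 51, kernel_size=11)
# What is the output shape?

Input shape: (10, 13, 451)
Output shape: (10, 51, 441)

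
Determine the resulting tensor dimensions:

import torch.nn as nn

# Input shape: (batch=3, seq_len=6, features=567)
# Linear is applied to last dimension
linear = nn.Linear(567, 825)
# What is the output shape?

Input shape: (3, 6, 567)
Output shape: (3, 6, 825)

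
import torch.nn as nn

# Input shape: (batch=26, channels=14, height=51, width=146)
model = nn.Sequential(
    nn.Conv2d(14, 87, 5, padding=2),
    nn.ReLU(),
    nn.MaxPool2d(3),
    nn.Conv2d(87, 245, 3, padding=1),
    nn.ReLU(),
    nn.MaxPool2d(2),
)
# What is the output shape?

Input shape: (26, 14, 51, 146)
  -> after first Conv2d: (26, 87, 51, 146)
  -> after first MaxPool2d: (26, 87, 17, 48)
  -> after second Conv2d: (26, 245, 17, 48)
Output shape: (26, 245, 8, 24)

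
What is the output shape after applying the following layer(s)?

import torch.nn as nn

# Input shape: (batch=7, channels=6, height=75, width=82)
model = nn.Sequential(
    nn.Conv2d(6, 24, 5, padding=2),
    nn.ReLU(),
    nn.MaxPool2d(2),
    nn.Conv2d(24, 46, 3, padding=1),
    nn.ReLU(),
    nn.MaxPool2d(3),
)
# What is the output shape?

Input shape: (7, 6, 75, 82)
  -> after first Conv2d: (7, 24, 75, 82)
  -> after first MaxPool2d: (7, 24, 37, 41)
  -> after second Conv2d: (7, 46, 37, 41)
Output shape: (7, 46, 12, 13)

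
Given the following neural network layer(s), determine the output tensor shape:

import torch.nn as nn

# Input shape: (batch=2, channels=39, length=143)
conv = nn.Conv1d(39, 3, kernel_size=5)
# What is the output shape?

Input shape: (2, 39, 143)
Output shape: (2, 3, 139)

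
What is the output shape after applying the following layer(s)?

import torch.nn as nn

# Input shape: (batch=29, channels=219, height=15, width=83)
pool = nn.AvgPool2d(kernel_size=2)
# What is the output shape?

Input shape: (29, 219, 15, 83)
Output shape: (29, 219, 7, 41)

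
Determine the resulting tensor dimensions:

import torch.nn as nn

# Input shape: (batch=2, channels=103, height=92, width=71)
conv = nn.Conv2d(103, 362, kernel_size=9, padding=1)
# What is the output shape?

Input shape: (2, 103, 92, 71)
Output shape: (2, 362, 86, 65)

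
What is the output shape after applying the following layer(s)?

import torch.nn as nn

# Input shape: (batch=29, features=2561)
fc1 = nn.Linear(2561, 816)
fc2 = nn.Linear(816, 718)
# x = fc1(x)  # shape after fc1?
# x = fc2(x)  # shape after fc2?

Input shape: (29, 2561)
  -> after fc1: (29, 816)
Output shape: (29, 718)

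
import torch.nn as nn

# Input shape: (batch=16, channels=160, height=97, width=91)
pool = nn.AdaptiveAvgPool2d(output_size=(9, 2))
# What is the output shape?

Input shape: (16, 160, 97, 91)
Output shape: (16, 160, 9, 2)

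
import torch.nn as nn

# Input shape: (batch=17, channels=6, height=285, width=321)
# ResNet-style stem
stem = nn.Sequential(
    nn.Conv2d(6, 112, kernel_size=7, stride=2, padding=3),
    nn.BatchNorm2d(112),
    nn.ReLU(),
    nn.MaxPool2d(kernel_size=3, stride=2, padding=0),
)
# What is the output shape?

Input shape: (17, 6, 285, 321)
  -> after Conv2d 7x7 stride=2: (17, 112, 143, 161)
Output shape: (17, 112, 71, 80)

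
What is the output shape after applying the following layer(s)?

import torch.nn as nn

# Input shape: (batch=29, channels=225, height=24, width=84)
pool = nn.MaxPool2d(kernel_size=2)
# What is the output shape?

Input shape: (29, 225, 24, 84)
Output shape: (29, 225, 12, 42)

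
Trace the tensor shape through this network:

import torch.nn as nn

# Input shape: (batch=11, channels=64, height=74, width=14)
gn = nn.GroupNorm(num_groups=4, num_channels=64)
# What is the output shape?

Input shape: (11, 64, 74, 14)
Output shape: (11, 64, 74, 14)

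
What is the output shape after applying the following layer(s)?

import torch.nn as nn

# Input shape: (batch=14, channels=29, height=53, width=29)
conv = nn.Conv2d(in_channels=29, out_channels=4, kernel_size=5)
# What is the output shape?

Input shape: (14, 29, 53, 29)
Output shape: (14, 4, 49, 25)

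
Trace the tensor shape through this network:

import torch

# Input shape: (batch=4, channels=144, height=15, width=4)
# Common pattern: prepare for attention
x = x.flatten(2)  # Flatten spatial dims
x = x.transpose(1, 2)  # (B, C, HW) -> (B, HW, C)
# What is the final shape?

Input shape: (4, 144, 15, 4)
  -> after flatten(2): (4, 144, 60)
Output shape: (4, 60, 144)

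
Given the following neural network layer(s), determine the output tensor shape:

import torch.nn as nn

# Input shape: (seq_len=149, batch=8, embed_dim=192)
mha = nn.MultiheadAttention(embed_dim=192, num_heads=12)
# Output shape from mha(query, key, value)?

Input shape: (149, 8, 192)
Output shape: (149, 8, 192)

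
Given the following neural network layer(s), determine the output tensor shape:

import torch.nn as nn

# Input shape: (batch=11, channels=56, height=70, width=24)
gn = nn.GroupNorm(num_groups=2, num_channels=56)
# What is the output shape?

Input shape: (11, 56, 70, 24)
Output shape: (11, 56, 70, 24)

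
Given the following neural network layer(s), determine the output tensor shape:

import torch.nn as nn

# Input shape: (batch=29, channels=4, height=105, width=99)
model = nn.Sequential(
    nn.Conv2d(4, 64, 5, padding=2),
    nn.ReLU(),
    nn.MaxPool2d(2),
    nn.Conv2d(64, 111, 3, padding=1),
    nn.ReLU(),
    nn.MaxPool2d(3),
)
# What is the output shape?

Input shape: (29, 4, 105, 99)
  -> after first Conv2d: (29, 64, 105, 99)
  -> after first MaxPool2d: (29, 64, 52, 49)
  -> after second Conv2d: (29, 111, 52, 49)
Output shape: (29, 111, 17, 16)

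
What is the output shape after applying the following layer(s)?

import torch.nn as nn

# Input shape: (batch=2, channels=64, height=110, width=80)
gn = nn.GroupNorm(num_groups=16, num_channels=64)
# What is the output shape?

Input shape: (2, 64, 110, 80)
Output shape: (2, 64, 110, 80)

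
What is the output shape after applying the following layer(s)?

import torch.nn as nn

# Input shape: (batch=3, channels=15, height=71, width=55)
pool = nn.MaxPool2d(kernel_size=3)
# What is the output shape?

Input shape: (3, 15, 71, 55)
Output shape: (3, 15, 23, 18)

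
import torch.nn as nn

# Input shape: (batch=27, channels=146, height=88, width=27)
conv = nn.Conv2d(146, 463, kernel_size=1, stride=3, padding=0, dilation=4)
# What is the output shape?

Input shape: (27, 146, 88, 27)
Output shape: (27, 463, 30, 9)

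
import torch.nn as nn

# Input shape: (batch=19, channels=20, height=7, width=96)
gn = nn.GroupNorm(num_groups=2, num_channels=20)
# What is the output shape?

Input shape: (19, 20, 7, 96)
Output shape: (19, 20, 7, 96)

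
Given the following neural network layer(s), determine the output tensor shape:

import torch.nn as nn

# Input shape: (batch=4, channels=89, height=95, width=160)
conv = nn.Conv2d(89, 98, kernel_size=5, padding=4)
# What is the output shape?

Input shape: (4, 89, 95, 160)
Output shape: (4, 98, 99, 164)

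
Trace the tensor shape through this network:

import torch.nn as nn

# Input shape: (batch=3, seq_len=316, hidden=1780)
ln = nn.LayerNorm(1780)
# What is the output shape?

Input shape: (3, 316, 1780)
Output shape: (3, 316, 1780)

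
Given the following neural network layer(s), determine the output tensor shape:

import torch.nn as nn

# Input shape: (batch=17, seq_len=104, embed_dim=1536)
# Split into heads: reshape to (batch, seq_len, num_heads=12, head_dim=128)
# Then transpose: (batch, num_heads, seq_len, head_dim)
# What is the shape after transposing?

Input shape: (17, 104, 1536)
  -> after reshape: (17, 104, 12, 128)
Output shape: (17, 12, 104, 128)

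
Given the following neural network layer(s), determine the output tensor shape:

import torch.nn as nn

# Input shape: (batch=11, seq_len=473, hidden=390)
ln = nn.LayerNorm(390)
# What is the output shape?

Input shape: (11, 473, 390)
Output shape: (11, 473, 390)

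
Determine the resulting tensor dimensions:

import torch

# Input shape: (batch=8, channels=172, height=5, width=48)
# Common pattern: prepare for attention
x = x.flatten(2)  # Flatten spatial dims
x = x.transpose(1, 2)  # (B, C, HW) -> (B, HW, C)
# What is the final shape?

Input shape: (8, 172, 5, 48)
  -> after flatten(2): (8, 172, 240)
Output shape: (8, 240, 172)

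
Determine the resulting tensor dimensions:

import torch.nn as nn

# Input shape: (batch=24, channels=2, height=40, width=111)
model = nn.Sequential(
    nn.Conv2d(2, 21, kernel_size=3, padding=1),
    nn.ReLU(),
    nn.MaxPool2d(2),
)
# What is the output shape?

Input shape: (24, 2, 40, 111)
  -> after Conv2d: (24, 21, 40, 111)
  -> after ReLU: (24, 21, 40, 111)
Output shape: (24, 21, 20, 55)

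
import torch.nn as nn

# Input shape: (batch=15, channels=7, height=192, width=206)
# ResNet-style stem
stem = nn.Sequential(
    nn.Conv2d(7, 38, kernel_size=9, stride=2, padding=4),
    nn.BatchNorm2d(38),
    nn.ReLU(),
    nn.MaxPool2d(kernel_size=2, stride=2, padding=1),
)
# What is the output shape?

Input shape: (15, 7, 192, 206)
  -> after Conv2d 9x9 stride=2: (15, 38, 96, 103)
Output shape: (15, 38, 49, 52)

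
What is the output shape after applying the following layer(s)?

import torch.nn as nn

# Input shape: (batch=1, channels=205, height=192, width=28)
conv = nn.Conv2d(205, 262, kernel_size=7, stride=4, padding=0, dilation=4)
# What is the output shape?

Input shape: (1, 205, 192, 28)
Output shape: (1, 262, 42, 1)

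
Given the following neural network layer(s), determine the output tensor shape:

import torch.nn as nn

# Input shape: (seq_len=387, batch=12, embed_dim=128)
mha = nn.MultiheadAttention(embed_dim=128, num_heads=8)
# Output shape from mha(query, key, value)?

Input shape: (387, 12, 128)
Output shape: (387, 12, 128)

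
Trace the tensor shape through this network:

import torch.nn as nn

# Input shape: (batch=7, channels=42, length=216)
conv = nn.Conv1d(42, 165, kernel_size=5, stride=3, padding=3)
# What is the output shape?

Input shape: (7, 42, 216)
Output shape: (7, 165, 73)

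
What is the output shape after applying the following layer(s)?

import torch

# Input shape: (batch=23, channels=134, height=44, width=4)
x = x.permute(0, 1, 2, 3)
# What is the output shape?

Input shape: (23, 134, 44, 4)
Output shape: (23, 134, 44, 4)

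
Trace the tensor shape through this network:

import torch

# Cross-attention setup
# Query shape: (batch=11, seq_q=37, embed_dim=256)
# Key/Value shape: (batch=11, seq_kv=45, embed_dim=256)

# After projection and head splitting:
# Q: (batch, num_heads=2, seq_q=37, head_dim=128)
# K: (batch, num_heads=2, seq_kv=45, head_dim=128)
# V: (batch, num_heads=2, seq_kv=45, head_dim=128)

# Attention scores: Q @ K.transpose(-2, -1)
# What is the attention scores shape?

Input shape: (11, 37, 256)
Output shape: (11, 2, 37, 45)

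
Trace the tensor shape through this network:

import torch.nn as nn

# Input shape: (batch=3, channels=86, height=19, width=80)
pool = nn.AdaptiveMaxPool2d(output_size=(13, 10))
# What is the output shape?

Input shape: (3, 86, 19, 80)
Output shape: (3, 86, 13, 10)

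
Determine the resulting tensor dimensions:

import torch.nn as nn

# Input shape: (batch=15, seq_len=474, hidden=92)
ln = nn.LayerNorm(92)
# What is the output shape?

Input shape: (15, 474, 92)
Output shape: (15, 474, 92)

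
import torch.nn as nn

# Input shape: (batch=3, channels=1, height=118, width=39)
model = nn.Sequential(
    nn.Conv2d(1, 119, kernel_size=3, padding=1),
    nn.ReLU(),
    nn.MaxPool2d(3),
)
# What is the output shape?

Input shape: (3, 1, 118, 39)
  -> after Conv2d: (3, 119, 118, 39)
  -> after ReLU: (3, 119, 118, 39)
Output shape: (3, 119, 39, 13)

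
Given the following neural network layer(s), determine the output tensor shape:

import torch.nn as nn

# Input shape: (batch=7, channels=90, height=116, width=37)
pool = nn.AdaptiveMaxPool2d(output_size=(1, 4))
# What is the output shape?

Input shape: (7, 90, 116, 37)
Output shape: (7, 90, 1, 4)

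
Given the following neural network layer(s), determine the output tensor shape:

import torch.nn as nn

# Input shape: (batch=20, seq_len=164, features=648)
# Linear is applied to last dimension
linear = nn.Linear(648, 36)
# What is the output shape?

Input shape: (20, 164, 648)
Output shape: (20, 164, 36)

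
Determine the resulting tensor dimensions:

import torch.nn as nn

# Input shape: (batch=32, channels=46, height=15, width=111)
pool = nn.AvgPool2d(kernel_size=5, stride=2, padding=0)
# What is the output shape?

Input shape: (32, 46, 15, 111)
Output shape: (32, 46, 6, 54)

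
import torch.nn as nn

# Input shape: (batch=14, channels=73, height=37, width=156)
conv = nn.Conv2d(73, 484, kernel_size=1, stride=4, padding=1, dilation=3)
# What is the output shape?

Input shape: (14, 73, 37, 156)
Output shape: (14, 484, 10, 40)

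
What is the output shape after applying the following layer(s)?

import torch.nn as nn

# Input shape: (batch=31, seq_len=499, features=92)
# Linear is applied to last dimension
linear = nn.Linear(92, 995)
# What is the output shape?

Input shape: (31, 499, 92)
Output shape: (31, 499, 995)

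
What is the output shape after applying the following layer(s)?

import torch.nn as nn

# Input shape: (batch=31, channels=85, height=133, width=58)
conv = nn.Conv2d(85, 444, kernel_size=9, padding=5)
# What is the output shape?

Input shape: (31, 85, 133, 58)
Output shape: (31, 444, 135, 60)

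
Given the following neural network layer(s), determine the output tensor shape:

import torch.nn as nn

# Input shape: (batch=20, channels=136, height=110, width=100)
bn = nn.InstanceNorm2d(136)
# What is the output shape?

Input shape: (20, 136, 110, 100)
Output shape: (20, 136, 110, 100)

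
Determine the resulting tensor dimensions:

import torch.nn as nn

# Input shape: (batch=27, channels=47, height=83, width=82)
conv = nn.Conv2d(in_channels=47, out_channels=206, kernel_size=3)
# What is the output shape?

Input shape: (27, 47, 83, 82)
Output shape: (27, 206, 81, 80)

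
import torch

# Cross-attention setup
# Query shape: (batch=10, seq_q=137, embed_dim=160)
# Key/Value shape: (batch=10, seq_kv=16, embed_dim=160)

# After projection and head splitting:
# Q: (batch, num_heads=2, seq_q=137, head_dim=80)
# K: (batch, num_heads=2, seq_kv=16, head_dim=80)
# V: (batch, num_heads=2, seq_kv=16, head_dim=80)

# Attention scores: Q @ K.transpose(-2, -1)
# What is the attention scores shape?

Input shape: (10, 137, 160)
Output shape: (10, 2, 137, 16)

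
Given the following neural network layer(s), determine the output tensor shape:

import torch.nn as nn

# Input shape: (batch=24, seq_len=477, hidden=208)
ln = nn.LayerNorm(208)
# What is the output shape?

Input shape: (24, 477, 208)
Output shape: (24, 477, 208)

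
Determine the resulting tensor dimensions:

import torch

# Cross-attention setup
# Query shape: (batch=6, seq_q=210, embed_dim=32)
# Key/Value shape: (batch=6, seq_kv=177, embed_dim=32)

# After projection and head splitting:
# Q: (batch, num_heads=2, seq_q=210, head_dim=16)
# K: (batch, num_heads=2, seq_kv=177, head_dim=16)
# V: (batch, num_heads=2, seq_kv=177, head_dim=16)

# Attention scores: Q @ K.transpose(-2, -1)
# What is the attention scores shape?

Input shape: (6, 210, 32)
Output shape: (6, 2, 210, 177)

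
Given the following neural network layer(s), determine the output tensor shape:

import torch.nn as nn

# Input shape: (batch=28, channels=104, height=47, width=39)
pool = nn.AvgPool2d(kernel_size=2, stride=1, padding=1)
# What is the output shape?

Input shape: (28, 104, 47, 39)
Output shape: (28, 104, 48, 40)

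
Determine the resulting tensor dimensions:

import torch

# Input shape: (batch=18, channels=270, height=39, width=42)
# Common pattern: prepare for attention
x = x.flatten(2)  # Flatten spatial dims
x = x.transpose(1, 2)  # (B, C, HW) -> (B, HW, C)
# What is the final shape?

Input shape: (18, 270, 39, 42)
  -> after flatten(2): (18, 270, 1638)
Output shape: (18, 1638, 270)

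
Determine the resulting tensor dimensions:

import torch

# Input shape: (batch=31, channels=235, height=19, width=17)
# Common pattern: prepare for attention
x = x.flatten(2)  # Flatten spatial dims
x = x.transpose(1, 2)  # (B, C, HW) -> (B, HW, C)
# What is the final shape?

Input shape: (31, 235, 19, 17)
  -> after flatten(2): (31, 235, 323)
Output shape: (31, 323, 235)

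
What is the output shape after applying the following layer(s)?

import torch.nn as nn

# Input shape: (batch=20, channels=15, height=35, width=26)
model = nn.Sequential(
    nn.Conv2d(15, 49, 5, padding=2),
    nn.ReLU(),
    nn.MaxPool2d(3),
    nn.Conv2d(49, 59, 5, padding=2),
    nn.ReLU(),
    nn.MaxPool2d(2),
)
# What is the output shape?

Input shape: (20, 15, 35, 26)
  -> after first Conv2d: (20, 49, 35, 26)
  -> after first MaxPool2d: (20, 49, 11, 8)
  -> after second Conv2d: (20, 59, 11, 8)
Output shape: (20, 59, 5, 4)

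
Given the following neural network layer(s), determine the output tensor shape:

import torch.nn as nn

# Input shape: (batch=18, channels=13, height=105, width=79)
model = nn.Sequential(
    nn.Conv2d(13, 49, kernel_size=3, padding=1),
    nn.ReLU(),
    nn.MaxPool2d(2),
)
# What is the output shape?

Input shape: (18, 13, 105, 79)
  -> after Conv2d: (18, 49, 105, 79)
  -> after ReLU: (18, 49, 105, 79)
Output shape: (18, 49, 52, 39)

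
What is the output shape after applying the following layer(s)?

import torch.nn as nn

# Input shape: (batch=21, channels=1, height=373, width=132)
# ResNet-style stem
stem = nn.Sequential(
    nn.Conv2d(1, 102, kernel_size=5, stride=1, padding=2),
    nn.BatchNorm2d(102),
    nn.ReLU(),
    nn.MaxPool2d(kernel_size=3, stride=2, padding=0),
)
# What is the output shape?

Input shape: (21, 1, 373, 132)
  -> after Conv2d 5x5 stride=1: (21, 102, 373, 132)
Output shape: (21, 102, 186, 65)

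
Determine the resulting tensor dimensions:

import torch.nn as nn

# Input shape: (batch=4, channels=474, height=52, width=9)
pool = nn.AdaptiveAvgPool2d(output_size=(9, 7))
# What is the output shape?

Input shape: (4, 474, 52, 9)
Output shape: (4, 474, 9, 7)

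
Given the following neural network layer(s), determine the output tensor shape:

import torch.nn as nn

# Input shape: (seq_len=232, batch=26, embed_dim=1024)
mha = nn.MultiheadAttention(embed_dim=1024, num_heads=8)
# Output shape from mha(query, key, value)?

Input shape: (232, 26, 1024)
Output shape: (232, 26, 1024)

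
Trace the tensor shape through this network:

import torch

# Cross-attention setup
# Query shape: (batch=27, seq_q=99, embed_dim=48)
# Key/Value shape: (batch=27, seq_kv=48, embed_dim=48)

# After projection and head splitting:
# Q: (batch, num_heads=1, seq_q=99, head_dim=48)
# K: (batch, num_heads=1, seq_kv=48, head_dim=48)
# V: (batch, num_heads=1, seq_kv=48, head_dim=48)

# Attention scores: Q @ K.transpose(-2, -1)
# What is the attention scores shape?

Input shape: (27, 99, 48)
Output shape: (27, 1, 99, 48)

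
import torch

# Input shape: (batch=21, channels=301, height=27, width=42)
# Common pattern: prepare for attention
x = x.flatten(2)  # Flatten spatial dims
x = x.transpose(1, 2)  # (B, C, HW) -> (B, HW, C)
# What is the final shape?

Input shape: (21, 301, 27, 42)
  -> after flatten(2): (21, 301, 1134)
Output shape: (21, 1134, 301)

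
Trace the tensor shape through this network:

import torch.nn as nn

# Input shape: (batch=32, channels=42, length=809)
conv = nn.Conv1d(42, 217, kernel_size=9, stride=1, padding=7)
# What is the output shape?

Input shape: (32, 42, 809)
Output shape: (32, 217, 815)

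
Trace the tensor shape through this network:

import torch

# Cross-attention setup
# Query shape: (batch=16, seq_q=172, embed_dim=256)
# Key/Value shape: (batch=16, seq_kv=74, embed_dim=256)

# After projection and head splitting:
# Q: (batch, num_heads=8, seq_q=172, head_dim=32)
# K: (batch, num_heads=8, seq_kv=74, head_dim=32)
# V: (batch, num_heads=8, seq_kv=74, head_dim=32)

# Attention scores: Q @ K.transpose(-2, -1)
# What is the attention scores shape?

Input shape: (16, 172, 256)
Output shape: (16, 8, 172, 74)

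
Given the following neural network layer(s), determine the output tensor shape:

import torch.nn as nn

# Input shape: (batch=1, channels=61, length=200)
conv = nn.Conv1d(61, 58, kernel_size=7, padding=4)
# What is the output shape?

Input shape: (1, 61, 200)
Output shape: (1, 58, 202)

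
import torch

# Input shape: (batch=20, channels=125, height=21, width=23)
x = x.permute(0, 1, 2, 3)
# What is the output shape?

Input shape: (20, 125, 21, 23)
Output shape: (20, 125, 21, 23)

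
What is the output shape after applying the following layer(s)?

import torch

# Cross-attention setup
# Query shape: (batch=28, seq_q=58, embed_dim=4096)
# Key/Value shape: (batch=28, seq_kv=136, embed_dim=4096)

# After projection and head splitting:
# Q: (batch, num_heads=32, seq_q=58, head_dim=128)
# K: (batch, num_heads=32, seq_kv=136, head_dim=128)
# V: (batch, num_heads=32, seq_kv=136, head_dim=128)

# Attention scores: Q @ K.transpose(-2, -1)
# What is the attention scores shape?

Input shape: (28, 58, 4096)
Output shape: (28, 32, 58, 136)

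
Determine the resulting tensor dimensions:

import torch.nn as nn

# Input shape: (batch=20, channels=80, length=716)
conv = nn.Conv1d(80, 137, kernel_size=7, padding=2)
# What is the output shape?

Input shape: (20, 80, 716)
Output shape: (20, 137, 714)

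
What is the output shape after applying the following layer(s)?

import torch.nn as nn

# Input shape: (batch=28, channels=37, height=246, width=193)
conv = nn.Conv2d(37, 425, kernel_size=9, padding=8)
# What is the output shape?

Input shape: (28, 37, 246, 193)
Output shape: (28, 425, 254, 201)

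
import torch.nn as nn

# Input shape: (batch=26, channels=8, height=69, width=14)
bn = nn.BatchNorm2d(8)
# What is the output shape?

Input shape: (26, 8, 69, 14)
Output shape: (26, 8, 69, 14)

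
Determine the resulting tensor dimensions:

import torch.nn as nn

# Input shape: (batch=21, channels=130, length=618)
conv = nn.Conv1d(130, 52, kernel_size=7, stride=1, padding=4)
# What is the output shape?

Input shape: (21, 130, 618)
Output shape: (21, 52, 620)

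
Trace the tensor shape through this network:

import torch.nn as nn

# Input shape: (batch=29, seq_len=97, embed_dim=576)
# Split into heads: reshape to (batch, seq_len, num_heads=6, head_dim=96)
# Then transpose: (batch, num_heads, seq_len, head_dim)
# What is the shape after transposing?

Input shape: (29, 97, 576)
  -> after reshape: (29, 97, 6, 96)
Output shape: (29, 6, 97, 96)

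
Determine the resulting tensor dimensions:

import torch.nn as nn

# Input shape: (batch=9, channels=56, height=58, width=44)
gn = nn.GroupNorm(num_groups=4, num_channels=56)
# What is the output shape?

Input shape: (9, 56, 58, 44)
Output shape: (9, 56, 58, 44)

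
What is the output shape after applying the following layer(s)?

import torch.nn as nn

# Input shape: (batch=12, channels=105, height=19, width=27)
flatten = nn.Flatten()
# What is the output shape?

Input shape: (12, 105, 19, 27)
Output shape: (12, 53865)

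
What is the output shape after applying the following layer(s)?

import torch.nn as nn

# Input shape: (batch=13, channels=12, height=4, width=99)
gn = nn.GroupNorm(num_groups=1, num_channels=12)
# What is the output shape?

Input shape: (13, 12, 4, 99)
Output shape: (13, 12, 4, 99)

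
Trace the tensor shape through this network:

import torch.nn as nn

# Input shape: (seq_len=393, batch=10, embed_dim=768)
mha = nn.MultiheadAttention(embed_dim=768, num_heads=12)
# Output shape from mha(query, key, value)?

Input shape: (393, 10, 768)
Output shape: (393, 10, 768)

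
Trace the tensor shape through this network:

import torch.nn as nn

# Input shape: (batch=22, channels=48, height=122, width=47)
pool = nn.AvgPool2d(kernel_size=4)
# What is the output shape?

Input shape: (22, 48, 122, 47)
Output shape: (22, 48, 30, 11)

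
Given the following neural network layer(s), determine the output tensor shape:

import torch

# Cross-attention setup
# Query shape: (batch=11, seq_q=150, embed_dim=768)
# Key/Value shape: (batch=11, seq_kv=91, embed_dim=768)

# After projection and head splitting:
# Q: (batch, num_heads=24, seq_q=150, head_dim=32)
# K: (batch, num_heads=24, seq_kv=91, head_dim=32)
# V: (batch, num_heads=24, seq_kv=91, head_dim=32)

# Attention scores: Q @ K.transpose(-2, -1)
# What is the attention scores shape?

Input shape: (11, 150, 768)
Output shape: (11, 24, 150, 91)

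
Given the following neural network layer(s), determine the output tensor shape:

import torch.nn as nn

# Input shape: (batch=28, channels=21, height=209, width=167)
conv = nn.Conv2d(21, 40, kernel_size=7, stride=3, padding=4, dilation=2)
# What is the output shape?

Input shape: (28, 21, 209, 167)
Output shape: (28, 40, 69, 55)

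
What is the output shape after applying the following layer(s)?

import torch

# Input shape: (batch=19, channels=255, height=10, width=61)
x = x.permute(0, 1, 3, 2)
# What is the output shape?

Input shape: (19, 255, 10, 61)
Output shape: (19, 255, 61, 10)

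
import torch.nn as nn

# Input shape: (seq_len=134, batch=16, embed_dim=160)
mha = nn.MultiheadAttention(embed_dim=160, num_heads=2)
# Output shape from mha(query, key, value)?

Input shape: (134, 16, 160)
Output shape: (134, 16, 160)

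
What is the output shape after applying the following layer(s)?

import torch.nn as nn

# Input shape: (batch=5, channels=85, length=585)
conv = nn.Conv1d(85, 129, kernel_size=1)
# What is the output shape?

Input shape: (5, 85, 585)
Output shape: (5, 129, 585)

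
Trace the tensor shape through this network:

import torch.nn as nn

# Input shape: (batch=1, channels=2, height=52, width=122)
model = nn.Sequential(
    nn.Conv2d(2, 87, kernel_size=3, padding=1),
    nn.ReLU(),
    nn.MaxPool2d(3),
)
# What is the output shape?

Input shape: (1, 2, 52, 122)
  -> after Conv2d: (1, 87, 52, 122)
  -> after ReLU: (1, 87, 52, 122)
Output shape: (1, 87, 17, 40)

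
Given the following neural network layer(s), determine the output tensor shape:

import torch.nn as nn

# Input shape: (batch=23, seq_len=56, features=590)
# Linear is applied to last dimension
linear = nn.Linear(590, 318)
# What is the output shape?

Input shape: (23, 56, 590)
Output shape: (23, 56, 318)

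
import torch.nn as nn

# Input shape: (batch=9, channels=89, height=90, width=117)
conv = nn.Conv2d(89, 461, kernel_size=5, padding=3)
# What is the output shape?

Input shape: (9, 89, 90, 117)
Output shape: (9, 461, 92, 119)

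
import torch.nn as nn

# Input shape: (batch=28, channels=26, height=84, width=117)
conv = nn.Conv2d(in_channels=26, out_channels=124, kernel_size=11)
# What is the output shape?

Input shape: (28, 26, 84, 117)
Output shape: (28, 124, 74, 107)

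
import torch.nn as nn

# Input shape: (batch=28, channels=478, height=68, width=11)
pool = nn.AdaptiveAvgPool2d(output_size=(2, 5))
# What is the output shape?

Input shape: (28, 478, 68, 11)
Output shape: (28, 478, 2, 5)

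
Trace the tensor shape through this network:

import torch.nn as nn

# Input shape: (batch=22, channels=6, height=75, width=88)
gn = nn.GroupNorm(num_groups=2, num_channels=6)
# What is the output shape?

Input shape: (22, 6, 75, 88)
Output shape: (22, 6, 75, 88)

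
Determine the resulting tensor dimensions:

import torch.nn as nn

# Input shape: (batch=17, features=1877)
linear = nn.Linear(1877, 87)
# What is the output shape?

Input shape: (17, 1877)
Output shape: (17, 87)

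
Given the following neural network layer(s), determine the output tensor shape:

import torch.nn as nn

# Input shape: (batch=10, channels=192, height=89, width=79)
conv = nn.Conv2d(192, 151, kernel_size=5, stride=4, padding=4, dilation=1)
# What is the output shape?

Input shape: (10, 192, 89, 79)
Output shape: (10, 151, 24, 21)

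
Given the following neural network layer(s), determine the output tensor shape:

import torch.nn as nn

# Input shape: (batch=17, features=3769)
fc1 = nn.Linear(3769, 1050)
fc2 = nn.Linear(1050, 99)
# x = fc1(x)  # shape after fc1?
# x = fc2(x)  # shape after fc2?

Input shape: (17, 3769)
  -> after fc1: (17, 1050)
Output shape: (17, 99)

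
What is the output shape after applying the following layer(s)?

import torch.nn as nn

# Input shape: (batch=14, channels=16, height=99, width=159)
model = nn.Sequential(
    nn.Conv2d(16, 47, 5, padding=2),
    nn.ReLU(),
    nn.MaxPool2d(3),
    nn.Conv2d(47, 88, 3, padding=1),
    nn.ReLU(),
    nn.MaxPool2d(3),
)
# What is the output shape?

Input shape: (14, 16, 99, 159)
  -> after first Conv2d: (14, 47, 99, 159)
  -> after first MaxPool2d: (14, 47, 33, 53)
  -> after second Conv2d: (14, 88, 33, 53)
Output shape: (14, 88, 11, 17)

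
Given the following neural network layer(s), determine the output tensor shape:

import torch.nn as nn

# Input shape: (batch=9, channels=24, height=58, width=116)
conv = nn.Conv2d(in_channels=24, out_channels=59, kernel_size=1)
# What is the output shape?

Input shape: (9, 24, 58, 116)
Output shape: (9, 59, 58, 116)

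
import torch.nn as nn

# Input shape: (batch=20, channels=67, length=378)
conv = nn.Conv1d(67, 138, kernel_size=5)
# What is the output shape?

Input shape: (20, 67, 378)
Output shape: (20, 138, 374)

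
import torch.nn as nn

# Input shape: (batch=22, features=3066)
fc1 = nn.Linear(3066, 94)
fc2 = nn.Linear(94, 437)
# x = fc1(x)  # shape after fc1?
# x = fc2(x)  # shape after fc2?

Input shape: (22, 3066)
  -> after fc1: (22, 94)
Output shape: (22, 437)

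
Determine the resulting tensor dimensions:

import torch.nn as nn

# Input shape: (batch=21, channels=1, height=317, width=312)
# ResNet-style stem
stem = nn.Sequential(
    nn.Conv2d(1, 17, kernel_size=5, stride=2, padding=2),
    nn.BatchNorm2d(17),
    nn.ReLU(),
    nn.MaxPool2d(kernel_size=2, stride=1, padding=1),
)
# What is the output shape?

Input shape: (21, 1, 317, 312)
  -> after Conv2d 5x5 stride=2: (21, 17, 159, 156)
Output shape: (21, 17, 160, 157)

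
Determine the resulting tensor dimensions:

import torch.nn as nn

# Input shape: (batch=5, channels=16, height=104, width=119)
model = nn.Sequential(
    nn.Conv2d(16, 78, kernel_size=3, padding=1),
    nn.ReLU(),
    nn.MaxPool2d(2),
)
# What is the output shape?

Input shape: (5, 16, 104, 119)
  -> after Conv2d: (5, 78, 104, 119)
  -> after ReLU: (5, 78, 104, 119)
Output shape: (5, 78, 52, 59)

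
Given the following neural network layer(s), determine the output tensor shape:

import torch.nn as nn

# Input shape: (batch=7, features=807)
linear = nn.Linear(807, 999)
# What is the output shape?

Input shape: (7, 807)
Output shape: (7, 999)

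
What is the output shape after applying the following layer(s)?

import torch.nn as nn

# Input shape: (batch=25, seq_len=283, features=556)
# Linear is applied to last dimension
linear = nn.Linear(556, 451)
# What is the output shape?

Input shape: (25, 283, 556)
Output shape: (25, 283, 451)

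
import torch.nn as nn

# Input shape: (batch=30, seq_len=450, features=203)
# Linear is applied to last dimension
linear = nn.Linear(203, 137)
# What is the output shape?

Input shape: (30, 450, 203)
Output shape: (30, 450, 137)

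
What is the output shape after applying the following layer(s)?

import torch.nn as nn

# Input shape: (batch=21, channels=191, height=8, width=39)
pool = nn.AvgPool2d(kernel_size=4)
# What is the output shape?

Input shape: (21, 191, 8, 39)
Output shape: (21, 191, 2, 9)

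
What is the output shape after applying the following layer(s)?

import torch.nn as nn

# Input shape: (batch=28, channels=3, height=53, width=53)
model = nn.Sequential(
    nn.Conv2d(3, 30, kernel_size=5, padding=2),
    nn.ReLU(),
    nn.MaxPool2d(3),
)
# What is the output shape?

Input shape: (28, 3, 53, 53)
  -> after Conv2d: (28, 30, 53, 53)
  -> after ReLU: (28, 30, 53, 53)
Output shape: (28, 30, 17, 17)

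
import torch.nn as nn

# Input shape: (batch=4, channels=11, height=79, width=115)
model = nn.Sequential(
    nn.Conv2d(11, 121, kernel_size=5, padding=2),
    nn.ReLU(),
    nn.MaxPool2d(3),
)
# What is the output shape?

Input shape: (4, 11, 79, 115)
  -> after Conv2d: (4, 121, 79, 115)
  -> after ReLU: (4, 121, 79, 115)
Output shape: (4, 121, 26, 38)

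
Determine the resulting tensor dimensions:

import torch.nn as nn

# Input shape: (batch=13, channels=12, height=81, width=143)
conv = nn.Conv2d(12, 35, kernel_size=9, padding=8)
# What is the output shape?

Input shape: (13, 12, 81, 143)
Output shape: (13, 35, 89, 151)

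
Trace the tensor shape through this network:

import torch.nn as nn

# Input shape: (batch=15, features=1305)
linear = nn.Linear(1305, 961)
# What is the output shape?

Input shape: (15, 1305)
Output shape: (15, 961)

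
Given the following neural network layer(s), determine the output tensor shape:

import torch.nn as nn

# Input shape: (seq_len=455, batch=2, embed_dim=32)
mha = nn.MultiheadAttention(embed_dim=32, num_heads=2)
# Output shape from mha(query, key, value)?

Input shape: (455, 2, 32)
Output shape: (455, 2, 32)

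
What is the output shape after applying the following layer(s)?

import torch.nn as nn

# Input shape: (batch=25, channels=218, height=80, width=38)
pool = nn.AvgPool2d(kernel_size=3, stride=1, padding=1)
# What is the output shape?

Input shape: (25, 218, 80, 38)
Output shape: (25, 218, 80, 38)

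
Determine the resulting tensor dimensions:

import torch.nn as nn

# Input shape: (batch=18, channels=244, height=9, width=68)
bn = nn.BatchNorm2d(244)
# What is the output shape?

Input shape: (18, 244, 9, 68)
Output shape: (18, 244, 9, 68)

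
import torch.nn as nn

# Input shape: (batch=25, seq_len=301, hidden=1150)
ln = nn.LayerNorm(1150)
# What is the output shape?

Input shape: (25, 301, 1150)
Output shape: (25, 301, 1150)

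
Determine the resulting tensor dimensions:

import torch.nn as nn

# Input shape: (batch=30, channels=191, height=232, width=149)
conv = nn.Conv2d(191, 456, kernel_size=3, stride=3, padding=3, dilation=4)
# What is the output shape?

Input shape: (30, 191, 232, 149)
Output shape: (30, 456, 77, 49)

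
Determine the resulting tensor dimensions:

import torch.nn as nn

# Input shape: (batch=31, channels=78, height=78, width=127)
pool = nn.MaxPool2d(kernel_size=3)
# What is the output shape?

Input shape: (31, 78, 78, 127)
Output shape: (31, 78, 26, 42)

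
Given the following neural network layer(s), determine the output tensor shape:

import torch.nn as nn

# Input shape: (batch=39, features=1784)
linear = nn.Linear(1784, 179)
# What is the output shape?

Input shape: (39, 1784)
Output shape: (39, 179)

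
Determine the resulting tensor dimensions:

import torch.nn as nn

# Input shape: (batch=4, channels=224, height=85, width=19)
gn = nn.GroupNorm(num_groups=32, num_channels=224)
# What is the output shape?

Input shape: (4, 224, 85, 19)
Output shape: (4, 224, 85, 19)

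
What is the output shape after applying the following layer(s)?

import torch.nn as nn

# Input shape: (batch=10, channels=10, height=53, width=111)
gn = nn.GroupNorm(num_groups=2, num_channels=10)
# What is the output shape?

Input shape: (10, 10, 53, 111)
Output shape: (10, 10, 53, 111)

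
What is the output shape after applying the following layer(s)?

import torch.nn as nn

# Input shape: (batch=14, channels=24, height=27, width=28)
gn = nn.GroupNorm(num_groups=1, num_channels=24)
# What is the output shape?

Input shape: (14, 24, 27, 28)
Output shape: (14, 24, 27, 28)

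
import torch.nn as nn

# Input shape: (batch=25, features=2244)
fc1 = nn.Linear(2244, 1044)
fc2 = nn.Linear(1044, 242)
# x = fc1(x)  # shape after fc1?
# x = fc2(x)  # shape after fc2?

Input shape: (25, 2244)
  -> after fc1: (25, 1044)
Output shape: (25, 242)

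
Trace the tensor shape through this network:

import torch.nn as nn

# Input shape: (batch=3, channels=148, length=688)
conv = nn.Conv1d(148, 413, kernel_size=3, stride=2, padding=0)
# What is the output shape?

Input shape: (3, 148, 688)
Output shape: (3, 413, 343)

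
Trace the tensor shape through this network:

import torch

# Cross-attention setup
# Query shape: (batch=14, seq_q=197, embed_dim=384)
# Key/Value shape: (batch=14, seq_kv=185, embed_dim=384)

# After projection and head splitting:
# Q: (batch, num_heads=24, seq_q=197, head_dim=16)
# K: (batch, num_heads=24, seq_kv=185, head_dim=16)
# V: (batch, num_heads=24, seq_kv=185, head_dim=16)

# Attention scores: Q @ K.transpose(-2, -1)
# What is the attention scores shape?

Input shape: (14, 197, 384)
Output shape: (14, 24, 197, 185)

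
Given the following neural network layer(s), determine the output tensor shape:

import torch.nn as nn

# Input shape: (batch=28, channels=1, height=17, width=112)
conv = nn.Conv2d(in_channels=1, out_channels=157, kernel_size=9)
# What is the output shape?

Input shape: (28, 1, 17, 112)
Output shape: (28, 157, 9, 104)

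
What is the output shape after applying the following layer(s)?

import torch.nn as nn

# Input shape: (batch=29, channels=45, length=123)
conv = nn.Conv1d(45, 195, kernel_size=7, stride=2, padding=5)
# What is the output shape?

Input shape: (29, 45, 123)
Output shape: (29, 195, 64)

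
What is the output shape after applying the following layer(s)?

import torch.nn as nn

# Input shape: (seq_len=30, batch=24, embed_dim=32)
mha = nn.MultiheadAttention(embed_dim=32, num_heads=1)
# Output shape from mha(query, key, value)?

Input shape: (30, 24, 32)
Output shape: (30, 24, 32)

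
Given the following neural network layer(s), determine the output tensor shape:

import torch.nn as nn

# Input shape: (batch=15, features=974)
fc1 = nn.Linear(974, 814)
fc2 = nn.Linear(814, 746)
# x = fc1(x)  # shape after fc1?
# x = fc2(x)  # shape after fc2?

Input shape: (15, 974)
  -> after fc1: (15, 814)
Output shape: (15, 746)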